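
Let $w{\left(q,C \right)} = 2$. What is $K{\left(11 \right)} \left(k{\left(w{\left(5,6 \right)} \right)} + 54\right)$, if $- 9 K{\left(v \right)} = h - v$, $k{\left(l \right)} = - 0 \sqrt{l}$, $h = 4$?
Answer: $42$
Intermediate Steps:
$k{\left(l \right)} = 0$ ($k{\left(l \right)} = \left(-1\right) 0 = 0$)
$K{\left(v \right)} = - \frac{4}{9} + \frac{v}{9}$ ($K{\left(v \right)} = - \frac{4 - v}{9} = - \frac{4}{9} + \frac{v}{9}$)
$K{\left(11 \right)} \left(k{\left(w{\left(5,6 \right)} \right)} + 54\right) = \left(- \frac{4}{9} + \frac{1}{9} \cdot 11\right) \left(0 + 54\right) = \left(- \frac{4}{9} + \frac{11}{9}\right) 54 = \frac{7}{9} \cdot 54 = 42$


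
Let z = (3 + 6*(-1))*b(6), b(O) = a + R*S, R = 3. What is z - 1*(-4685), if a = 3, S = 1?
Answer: 4667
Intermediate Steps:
b(O) = 6 (b(O) = 3 + 3*1 = 3 + 3 = 6)
z = -18 (z = (3 + 6*(-1))*6 = (3 - 6)*6 = -3*6 = -18)
z - 1*(-4685) = -18 - 1*(-4685) = -18 + 4685 = 4667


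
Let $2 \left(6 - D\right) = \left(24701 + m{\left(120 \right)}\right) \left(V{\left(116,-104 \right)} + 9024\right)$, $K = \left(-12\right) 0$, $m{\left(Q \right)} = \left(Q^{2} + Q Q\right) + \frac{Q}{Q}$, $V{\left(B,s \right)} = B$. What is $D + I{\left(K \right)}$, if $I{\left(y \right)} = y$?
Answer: $-244504134$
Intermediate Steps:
$m{\left(Q \right)} = 1 + 2 Q^{2}$ ($m{\left(Q \right)} = \left(Q^{2} + Q^{2}\right) + 1 = 2 Q^{2} + 1 = 1 + 2 Q^{2}$)
$K = 0$
$D = -244504134$ ($D = 6 - \frac{\left(24701 + \left(1 + 2 \cdot 120^{2}\right)\right) \left(116 + 9024\right)}{2} = 6 - \frac{\left(24701 + \left(1 + 2 \cdot 14400\right)\right) 9140}{2} = 6 - \frac{\left(24701 + \left(1 + 28800\right)\right) 9140}{2} = 6 - \frac{\left(24701 + 28801\right) 9140}{2} = 6 - \frac{53502 \cdot 9140}{2} = 6 - 244504140 = -244504134$)
$D + I{\left(K \right)} = -244504134 + 0 = -244504134$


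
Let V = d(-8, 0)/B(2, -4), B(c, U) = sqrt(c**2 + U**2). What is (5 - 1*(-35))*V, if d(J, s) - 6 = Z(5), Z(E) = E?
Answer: 44*sqrt(5) ≈ 98.387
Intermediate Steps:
d(J, s) = 11 (d(J, s) = 6 + 5 = 11)
B(c, U) = sqrt(U**2 + c**2)
V = 11*sqrt(5)/10 (V = 11/(sqrt((-4)**2 + 2**2)) = 11/(sqrt(16 + 4)) = 11/(sqrt(20)) = 11/((2*sqrt(5))) = 11*(sqrt(5)/10) = 11*sqrt(5)/10 ≈ 2.4597)
(5 - 1*(-35))*V = (5 - 1*(-35))*(11*sqrt(5)/10) = (5 + 35)*(11*sqrt(5)/10) = 40*(11*sqrt(5)/10) = 44*sqrt(5)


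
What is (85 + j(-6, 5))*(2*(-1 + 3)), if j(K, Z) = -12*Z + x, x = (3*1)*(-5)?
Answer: 40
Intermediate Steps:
x = -15 (x = 3*(-5) = -15)
j(K, Z) = -15 - 12*Z (j(K, Z) = -12*Z - 15 = -15 - 12*Z)
(85 + j(-6, 5))*(2*(-1 + 3)) = (85 + (-15 - 12*5))*(2*(-1 + 3)) = (85 + (-15 - 60))*(2*2) = (85 - 75)*4 = 10*4 = 40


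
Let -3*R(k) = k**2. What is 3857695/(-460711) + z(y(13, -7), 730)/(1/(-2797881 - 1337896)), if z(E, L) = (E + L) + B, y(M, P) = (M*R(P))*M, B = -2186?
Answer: 24101378752174018/1382133 ≈ 1.7438e+10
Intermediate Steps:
R(k) = -k**2/3
y(M, P) = -M**2*P**2/3 (y(M, P) = (M*(-P**2/3))*M = (-M*P**2/3)*M = -M**2*P**2/3)
z(E, L) = -2186 + E + L (z(E, L) = (E + L) - 2186 = -2186 + E + L)
3857695/(-460711) + z(y(13, -7), 730)/(1/(-2797881 - 1337896)) = 3857695/(-460711) + (-2186 - 1/3*13**2*(-7)**2 + 730)/(1/(-2797881 - 1337896)) = 3857695*(-1/460711) + (-2186 - 1/3*169*49 + 730)/(1/(-4135777)) = -3857695/460711 + (-2186 - 8281/3 + 730)/(-1/4135777) = -3857695/460711 - 12649/3*(-4135777) = -3857695/460711 + 52313443273/3 = 24101378752174018/1382133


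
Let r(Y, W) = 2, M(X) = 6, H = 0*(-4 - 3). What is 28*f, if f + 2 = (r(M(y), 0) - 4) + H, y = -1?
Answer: -112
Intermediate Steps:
H = 0 (H = 0*(-7) = 0)
f = -4 (f = -2 + ((2 - 4) + 0) = -2 + (-2 + 0) = -2 - 2 = -4)
28*f = 28*(-4) = -112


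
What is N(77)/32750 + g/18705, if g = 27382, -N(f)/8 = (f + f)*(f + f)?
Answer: -265210174/61258875 ≈ -4.3293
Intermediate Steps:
N(f) = -32*f**2 (N(f) = -8*(f + f)*(f + f) = -8*2*f*2*f = -32*f**2)
N(77)/32750 + g/18705 = -32*77**2/32750 + 27382/18705 = -32*5929*(1/32750) + 27382*(1/18705) = -189728*1/32750 + 27382/18705 = -94864/16375 + 27382/18705 = -265210174/61258875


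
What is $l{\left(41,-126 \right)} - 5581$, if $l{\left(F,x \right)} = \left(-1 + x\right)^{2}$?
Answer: $10548$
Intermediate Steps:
$l{\left(41,-126 \right)} - 5581 = \left(-1 - 126\right)^{2} - 5581 = \left(-127\right)^{2} - 5581 = 16129 - 5581 = 10548$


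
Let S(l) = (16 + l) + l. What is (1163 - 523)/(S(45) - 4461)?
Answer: -128/871 ≈ -0.14696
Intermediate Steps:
S(l) = 16 + 2*l
(1163 - 523)/(S(45) - 4461) = (1163 - 523)/((16 + 2*45) - 4461) = 640/((16 + 90) - 4461) = 640/(106 - 4461) = 640/(-4355) = 640*(-1/4355) = -128/871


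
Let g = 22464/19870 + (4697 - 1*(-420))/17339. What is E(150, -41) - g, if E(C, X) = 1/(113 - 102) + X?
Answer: -11459973389/270698945 ≈ -42.335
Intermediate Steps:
g = 35084149/24608995 (g = 22464*(1/19870) + (4697 + 420)*(1/17339) = 11232/9935 + 5117*(1/17339) = 11232/9935 + 731/2477 = 35084149/24608995 ≈ 1.4257)
E(C, X) = 1/11 + X
E(150, -41) - g = (1/11 - 41) - 1*35084149/24608995 = -450/11 - 35084149/24608995 = -11459973389/270698945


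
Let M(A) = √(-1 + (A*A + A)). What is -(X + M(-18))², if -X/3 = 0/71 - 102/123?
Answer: -523109/1681 - 204*√305/41 ≈ -398.08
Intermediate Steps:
M(A) = √(-1 + A + A²) (M(A) = √(-1 + (A² + A)) = √(-1 + (A + A²)) = √(-1 + A + A²))
X = 102/41 (X = -3*(0/71 - 102/123) = -3*(0*(1/71) - 102*1/123) = -3*(0 - 34/41) = -3*(-34/41) = 102/41 ≈ 2.4878)
-(X + M(-18))² = -(102/41 + √(-1 - 18 + (-18)²))² = -(102/41 + √(-1 - 18 + 324))² = -(102/41 + √305)²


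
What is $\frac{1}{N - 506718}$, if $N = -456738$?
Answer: $- \frac{1}{963456} \approx -1.0379 \cdot 10^{-6}$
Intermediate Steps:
$\frac{1}{N - 506718} = \frac{1}{-456738 - 506718} = \frac{1}{-963456} = - \frac{1}{963456}$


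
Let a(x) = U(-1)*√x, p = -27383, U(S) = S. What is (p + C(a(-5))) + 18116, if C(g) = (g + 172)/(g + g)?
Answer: -18533/2 + 86*I*√5/5 ≈ -9266.5 + 38.46*I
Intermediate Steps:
a(x) = -√x
C(g) = (172 + g)/(2*g) (C(g) = (172 + g)/((2*g)) = (172 + g)*(1/(2*g)) = (172 + g)/(2*g))
(p + C(a(-5))) + 18116 = (-27383 + (172 - √(-5))/(2*((-√(-5))))) + 18116 = (-27383 + (172 - I*√5)/(2*((-I*√5)))) + 18116 = (-27383 + (I*√5/5)*(172 - I*√5)/2) + 18116 = (-27383 + I*√5*(172 - I*√5)/10) + 18116 = -9267 + I*√5*(172 - I*√5)/10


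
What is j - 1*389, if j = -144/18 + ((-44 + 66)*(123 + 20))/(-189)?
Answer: -78179/189 ≈ -413.65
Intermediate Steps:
j = -4658/189 (j = -144*1/18 + (22*143)*(-1/189) = -8 + 3146*(-1/189) = -8 - 3146/189 = -4658/189 ≈ -24.646)
j - 1*389 = -4658/189 - 1*389 = -4658/189 - 389 = -78179/189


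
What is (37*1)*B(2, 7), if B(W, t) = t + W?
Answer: 333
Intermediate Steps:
B(W, t) = W + t
(37*1)*B(2, 7) = (37*1)*(2 + 7) = 37*9 = 333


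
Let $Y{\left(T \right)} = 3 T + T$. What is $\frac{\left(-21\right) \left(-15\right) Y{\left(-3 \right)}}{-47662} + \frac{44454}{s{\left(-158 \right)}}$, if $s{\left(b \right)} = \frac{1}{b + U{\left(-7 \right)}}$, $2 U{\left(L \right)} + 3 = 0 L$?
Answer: $- \frac{168971630313}{23831} \approx -7.0904 \cdot 10^{6}$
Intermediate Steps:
$U{\left(L \right)} = - \frac{3}{2}$ ($U{\left(L \right)} = - \frac{3}{2} + \frac{0 L}{2} = - \frac{3}{2} + \frac{1}{2} \cdot 0 = - \frac{3}{2} + 0 = - \frac{3}{2}$)
$Y{\left(T \right)} = 4 T$
$s{\left(b \right)} = \frac{1}{- \frac{3}{2} + b}$ ($s{\left(b \right)} = \frac{1}{b - \frac{3}{2}} = \frac{1}{- \frac{3}{2} + b}$)
$\frac{\left(-21\right) \left(-15\right) Y{\left(-3 \right)}}{-47662} + \frac{44454}{s{\left(-158 \right)}} = \frac{\left(-21\right) \left(-15\right) 4 \left(-3\right)}{-47662} + \frac{44454}{2 \frac{1}{-3 + 2 \left(-158\right)}} = 315 \left(-12\right) \left(- \frac{1}{47662}\right) + \frac{44454}{2 \frac{1}{-3 - 316}} = \left(-3780\right) \left(- \frac{1}{47662}\right) + \frac{44454}{2 \frac{1}{-319}} = \frac{1890}{23831} + \frac{44454}{2 \left(- \frac{1}{319}\right)} = \frac{1890}{23831} + \frac{44454}{- \frac{2}{319}} = \frac{1890}{23831} + 44454 \left(- \frac{319}{2}\right) = \frac{1890}{23831} - 7090413 = - \frac{168971630313}{23831}$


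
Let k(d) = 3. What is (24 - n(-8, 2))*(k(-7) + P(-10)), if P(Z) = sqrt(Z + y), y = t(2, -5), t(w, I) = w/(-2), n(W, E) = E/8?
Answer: 285/4 + 95*I*sqrt(11)/4 ≈ 71.25 + 78.77*I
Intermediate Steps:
n(W, E) = E/8 (n(W, E) = E*(1/8) = E/8)
t(w, I) = -w/2 (t(w, I) = w*(-1/2) = -w/2)
y = -1 (y = -1/2*2 = -1)
P(Z) = sqrt(-1 + Z) (P(Z) = sqrt(Z - 1) = sqrt(-1 + Z))
(24 - n(-8, 2))*(k(-7) + P(-10)) = (24 - 2/8)*(3 + sqrt(-1 - 10)) = (24 - 1*1/4)*(3 + sqrt(-11)) = (24 - 1/4)*(3 + I*sqrt(11)) = 95*(3 + I*sqrt(11))/4 = 285/4 + 95*I*sqrt(11)/4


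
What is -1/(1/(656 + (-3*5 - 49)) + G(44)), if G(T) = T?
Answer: -592/26049 ≈ -0.022726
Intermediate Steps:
-1/(1/(656 + (-3*5 - 49)) + G(44)) = -1/(1/(656 + (-3*5 - 49)) + 44) = -1/(1/(656 + (-15 - 49)) + 44) = -1/(1/(656 - 64) + 44) = -1/(1/592 + 44) = -1/26049/592 = -1*592/26049 = -592/26049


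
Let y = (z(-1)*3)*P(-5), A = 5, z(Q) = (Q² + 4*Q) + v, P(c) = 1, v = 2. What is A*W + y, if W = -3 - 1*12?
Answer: -78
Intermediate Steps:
W = -15 (W = -3 - 12 = -15)
z(Q) = 2 + Q² + 4*Q (z(Q) = (Q² + 4*Q) + 2 = 2 + Q² + 4*Q)
y = -3 (y = ((2 + (-1)² + 4*(-1))*3)*1 = ((2 + 1 - 4)*3)*1 = -1*3*1 = -3*1 = -3)
A*W + y = 5*(-15) - 3 = -75 - 3 = -78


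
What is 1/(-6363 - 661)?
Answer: -1/7024 ≈ -0.00014237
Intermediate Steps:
1/(-6363 - 661) = 1/(-7024) = -1/7024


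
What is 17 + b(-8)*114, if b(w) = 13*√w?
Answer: 17 + 2964*I*√2 ≈ 17.0 + 4191.7*I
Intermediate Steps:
17 + b(-8)*114 = 17 + (13*√(-8))*114 = 17 + (13*(2*I*√2))*114 = 17 + (26*I*√2)*114 = 17 + 2964*I*√2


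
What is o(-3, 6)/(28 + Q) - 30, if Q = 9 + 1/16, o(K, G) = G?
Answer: -17694/593 ≈ -29.838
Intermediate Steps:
Q = 145/16 (Q = 9 + 1/16 = 145/16 ≈ 9.0625)
o(-3, 6)/(28 + Q) - 30 = 6/(28 + 145/16) - 30 = 6/(593/16) - 30 = 6*(16/593) - 30 = 96/593 - 30 = -17694/593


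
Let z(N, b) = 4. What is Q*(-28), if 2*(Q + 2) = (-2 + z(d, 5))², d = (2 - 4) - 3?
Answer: 0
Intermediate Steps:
d = -5 (d = -2 - 3 = -5)
Q = 0 (Q = -2 + (-2 + 4)²/2 = -2 + (½)*2² = -2 + (½)*4 = -2 + 2 = 0)
Q*(-28) = 0*(-28) = 0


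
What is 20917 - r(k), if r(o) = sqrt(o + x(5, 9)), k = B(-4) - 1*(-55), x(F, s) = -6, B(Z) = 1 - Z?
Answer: 20917 - 3*sqrt(6) ≈ 20910.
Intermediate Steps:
k = 60 (k = (1 - 1*(-4)) - 1*(-55) = (1 + 4) + 55 = 5 + 55 = 60)
r(o) = sqrt(-6 + o) (r(o) = sqrt(o - 6) = sqrt(-6 + o))
20917 - r(k) = 20917 - sqrt(-6 + 60) = 20917 - sqrt(54) = 20917 - 3*sqrt(6)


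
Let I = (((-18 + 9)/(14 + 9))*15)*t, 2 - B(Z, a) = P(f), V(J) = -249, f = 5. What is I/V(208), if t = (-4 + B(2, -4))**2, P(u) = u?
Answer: 2205/1909 ≈ 1.1551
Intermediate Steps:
B(Z, a) = -3 (B(Z, a) = 2 - 1*5 = 2 - 5 = -3)
t = 49 (t = (-4 - 3)**2 = (-7)**2 = 49)
I = -6615/23 (I = (((-18 + 9)/(14 + 9))*15)*49 = (-9/23*15)*49 = (-9*1/23*15)*49 = -9/23*15*49 = -135/23*49 = -6615/23 ≈ -287.61)
I/V(208) = -6615/23/(-249) = -6615/23*(-1/249) = 2205/1909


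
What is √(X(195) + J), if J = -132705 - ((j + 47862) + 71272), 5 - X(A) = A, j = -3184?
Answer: I*√248845 ≈ 498.84*I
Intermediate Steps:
X(A) = 5 - A
J = -248655 (J = -132705 - ((-3184 + 47862) + 71272) = -132705 - (44678 + 71272) = -132705 - 1*115950 = -132705 - 115950 = -248655)
√(X(195) + J) = √((5 - 1*195) - 248655) = √((5 - 195) - 248655) = √(-190 - 248655) = √(-248845) = I*√248845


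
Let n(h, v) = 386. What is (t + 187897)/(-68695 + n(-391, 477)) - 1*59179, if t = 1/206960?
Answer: -836666059207681/14137230640 ≈ -59182.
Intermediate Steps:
t = 1/206960 ≈ 4.8319e-6
(t + 187897)/(-68695 + n(-391, 477)) - 1*59179 = (1/206960 + 187897)/(-68695 + 386) - 1*59179 = (38887163121/206960)/(-68309) - 59179 = (38887163121/206960)*(-1/68309) - 59179 = -38887163121/14137230640 - 59179 = -836666059207681/14137230640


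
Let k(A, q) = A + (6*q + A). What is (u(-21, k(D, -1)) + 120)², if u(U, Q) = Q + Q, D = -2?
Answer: 10000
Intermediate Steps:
k(A, q) = 2*A + 6*q (k(A, q) = A + (A + 6*q) = 2*A + 6*q)
u(U, Q) = 2*Q
(u(-21, k(D, -1)) + 120)² = (2*(2*(-2) + 6*(-1)) + 120)² = (2*(-4 - 6) + 120)² = (2*(-10) + 120)² = (-20 + 120)² = 100² = 10000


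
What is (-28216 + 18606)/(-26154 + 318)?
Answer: 4805/12918 ≈ 0.37196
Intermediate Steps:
(-28216 + 18606)/(-26154 + 318) = -9610/(-25836) = -9610*(-1/25836) = 4805/12918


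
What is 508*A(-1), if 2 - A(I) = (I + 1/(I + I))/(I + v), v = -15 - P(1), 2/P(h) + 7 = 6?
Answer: 6731/7 ≈ 961.57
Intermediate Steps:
P(h) = -2 (P(h) = 2/(-7 + 6) = 2/(-1) = 2*(-1) = -2)
v = -13 (v = -15 - 1*(-2) = -15 + 2 = -13)
A(I) = 2 - (I + 1/(2*I))/(-13 + I) (A(I) = 2 - (I + 1/(I + I))/(I - 13) = 2 - (I + 1/(2*I))/(-13 + I))
508*A(-1) = 508*((-1/2 + (-1)**2 - 26*(-1))/((-1)*(-13 - 1))) = 508*(-1*(-1/2 + 1 + 26)/(-14)) = 508*(-1*(-1/14)*53/2) = 508*(53/28) = 6731/7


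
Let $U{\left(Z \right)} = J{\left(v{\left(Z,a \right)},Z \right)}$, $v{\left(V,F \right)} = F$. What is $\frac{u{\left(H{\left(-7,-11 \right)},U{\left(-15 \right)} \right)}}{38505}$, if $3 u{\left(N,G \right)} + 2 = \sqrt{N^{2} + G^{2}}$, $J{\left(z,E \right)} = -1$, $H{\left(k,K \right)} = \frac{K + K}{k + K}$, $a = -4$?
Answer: $- \frac{2}{115515} + \frac{\sqrt{202}}{1039635} \approx -3.6429 \cdot 10^{-6}$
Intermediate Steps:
$H{\left(k,K \right)} = \frac{2 K}{K + k}$
$U{\left(Z \right)} = -1$
$u{\left(N,G \right)} = - \frac{2}{3} + \frac{\sqrt{G^{2} + N^{2}}}{3}$ ($u{\left(N,G \right)} = - \frac{2}{3} + \frac{\sqrt{N^{2} + G^{2}}}{3} = - \frac{2}{3} + \frac{\sqrt{G^{2} + N^{2}}}{3}$)
$\frac{u{\left(H{\left(-7,-11 \right)},U{\left(-15 \right)} \right)}}{38505} = \frac{- \frac{2}{3} + \frac{\sqrt{\left(-1\right)^{2} + \left(2 \left(-11\right) \frac{1}{-11 - 7}\right)^{2}}}{3}}{38505} = \left(- \frac{2}{3} + \frac{\sqrt{1 + \left(2 \left(-11\right) \frac{1}{-18}\right)^{2}}}{3}\right) \frac{1}{38505} = \left(- \frac{2}{3} + \frac{\sqrt{1 + \left(2 \left(-11\right) \left(- \frac{1}{18}\right)\right)^{2}}}{3}\right) \frac{1}{38505} = \left(- \frac{2}{3} + \frac{\sqrt{1 + \left(\frac{11}{9}\right)^{2}}}{3}\right) \frac{1}{38505} = \left(- \frac{2}{3} + \frac{\sqrt{1 + \frac{121}{81}}}{3}\right) \frac{1}{38505} = \left(- \frac{2}{3} + \frac{\sqrt{\frac{202}{81}}}{3}\right) \frac{1}{38505} = \left(- \frac{2}{3} + \frac{\frac{1}{9} \sqrt{202}}{3}\right) \frac{1}{38505} = \left(- \frac{2}{3} + \frac{\sqrt{202}}{27}\right) \frac{1}{38505} = - \frac{2}{115515} + \frac{\sqrt{202}}{1039635}$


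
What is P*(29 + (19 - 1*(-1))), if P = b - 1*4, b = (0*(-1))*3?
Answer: -196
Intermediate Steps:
b = 0 (b = 0*3 = 0)
P = -4 (P = 0 - 1*4 = 0 - 4 = -4)
P*(29 + (19 - 1*(-1))) = -4*(29 + (19 - 1*(-1))) = -4*(29 + (19 + 1)) = -4*(29 + 20) = -4*49 = -196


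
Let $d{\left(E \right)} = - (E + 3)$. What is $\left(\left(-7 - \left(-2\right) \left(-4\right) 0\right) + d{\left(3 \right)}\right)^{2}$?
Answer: $169$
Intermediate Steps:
$d{\left(E \right)} = -3 - E$ ($d{\left(E \right)} = - (3 + E) = -3 - E$)
$\left(\left(-7 - \left(-2\right) \left(-4\right) 0\right) + d{\left(3 \right)}\right)^{2} = \left(\left(-7 - \left(-2\right) \left(-4\right) 0\right) - 6\right)^{2} = \left(\left(-7 - 8 \cdot 0\right) - 6\right)^{2} = \left(\left(-7 - 0\right) - 6\right)^{2} = \left(\left(-7 + 0\right) - 6\right)^{2} = \left(-7 - 6\right)^{2} = \left(-13\right)^{2} = 169$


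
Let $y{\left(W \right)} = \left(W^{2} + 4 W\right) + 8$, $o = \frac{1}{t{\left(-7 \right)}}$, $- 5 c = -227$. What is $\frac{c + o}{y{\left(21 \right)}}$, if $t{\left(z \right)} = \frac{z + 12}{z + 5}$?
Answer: $\frac{45}{533} \approx 0.084428$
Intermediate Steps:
$t{\left(z \right)} = \frac{12 + z}{5 + z}$
$c = \frac{227}{5}$ ($c = \left(- \frac{1}{5}\right) \left(-227\right) = \frac{227}{5} \approx 45.4$)
$o = - \frac{2}{5}$ ($o = \frac{1}{\frac{1}{5 - 7} \left(12 - 7\right)} = \frac{1}{\frac{1}{-2} \cdot 5} = \frac{1}{\left(- \frac{1}{2}\right) 5} = \frac{1}{- \frac{5}{2}} = - \frac{2}{5} \approx -0.4$)
$y{\left(W \right)} = 8 + W^{2} + 4 W$
$\frac{c + o}{y{\left(21 \right)}} = \frac{\frac{227}{5} - \frac{2}{5}}{8 + 21^{2} + 4 \cdot 21} = \frac{45}{8 + 441 + 84} = \frac{45}{533}$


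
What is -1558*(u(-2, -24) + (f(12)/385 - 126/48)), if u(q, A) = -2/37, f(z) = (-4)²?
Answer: 234143251/56980 ≈ 4109.2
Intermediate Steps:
f(z) = 16
u(q, A) = -2/37 (u(q, A) = -2*1/37 = -2/37)
-1558*(u(-2, -24) + (f(12)/385 - 126/48)) = -1558*(-2/37 + (16/385 - 126/48)) = -1558*(-2/37 + (16*(1/385) - 126*1/48)) = -1558*(-2/37 + (16/385 - 21/8)) = -1558*(-2/37 - 7957/3080) = -1558*(-300569/113960) = 234143251/56980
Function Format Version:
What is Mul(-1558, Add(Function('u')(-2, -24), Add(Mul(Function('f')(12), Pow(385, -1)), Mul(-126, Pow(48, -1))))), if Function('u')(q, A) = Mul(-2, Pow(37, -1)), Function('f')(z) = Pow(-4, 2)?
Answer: Rational(234143251, 56980) ≈ 4109.2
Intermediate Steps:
Function('f')(z) = 16
Function('u')(q, A) = Rational(-2, 37) (Function('u')(q, A) = Mul(-2, Rational(1, 37)) = Rational(-2, 37))
Mul(-1558, Add(Function('u')(-2, -24), Add(Mul(Function('f')(12), Pow(385, -1)), Mul(-126, Pow(48, -1))))) = Mul(-1558, Add(Rational(-2, 37), Add(Mul(16, Pow(385, -1)), Mul(-126, Pow(48, -1))))) = Mul(-1558, Add(Rational(-2, 37), Add(Mul(16, Rational(1, 385)), Mul(-126, Rational(1, 48))))) = Mul(-1558, Add(Rational(-2, 37), Add(Rational(16, 385), Rational(-21, 8)))) = Mul(-1558, Add(Rational(-2, 37), Rational(-7957, 3080))) = Mul(-1558, Rational(-300569, 113960)) = Rational(234143251, 56980)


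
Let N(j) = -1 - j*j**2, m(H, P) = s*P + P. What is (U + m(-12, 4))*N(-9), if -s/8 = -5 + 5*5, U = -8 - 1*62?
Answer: -513968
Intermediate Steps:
U = -70 (U = -8 - 62 = -70)
s = -160 (s = -8*(-5 + 5*5) = -8*(-5 + 25) = -8*20 = -160)
m(H, P) = -159*P (m(H, P) = -160*P + P = -159*P)
N(j) = -1 - j**3
(U + m(-12, 4))*N(-9) = (-70 - 159*4)*(-1 - 1*(-9)**3) = (-70 - 636)*(-1 - 1*(-729)) = -706*(-1 + 729) = -706*728 = -513968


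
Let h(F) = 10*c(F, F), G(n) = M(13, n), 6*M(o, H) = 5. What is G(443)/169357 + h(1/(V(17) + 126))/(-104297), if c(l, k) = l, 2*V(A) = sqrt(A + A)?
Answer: 2797729727/672658628118378 + 2*sqrt(34)/661973059 ≈ 4.1768e-6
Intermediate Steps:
V(A) = sqrt(2)*sqrt(A)/2 (V(A) = sqrt(A + A)/2 = sqrt(2*A)/2 = (sqrt(2)*sqrt(A))/2 = sqrt(2)*sqrt(A)/2)
M(o, H) = 5/6 (M(o, H) = (1/6)*5 = 5/6)
G(n) = 5/6
h(F) = 10*F
G(443)/169357 + h(1/(V(17) + 126))/(-104297) = (5/6)/169357 + (10/(sqrt(2)*sqrt(17)/2 + 126))/(-104297) = (5/6)*(1/169357) + (10/(sqrt(34)/2 + 126))*(-1/104297) = 5/1016142 + (10/(126 + sqrt(34)/2))*(-1/104297) = 5/1016142 - 10/(104297*(126 + sqrt(34)/2))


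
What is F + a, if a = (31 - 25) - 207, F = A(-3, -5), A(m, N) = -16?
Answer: -217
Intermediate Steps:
F = -16
a = -201 (a = 6 - 207 = -201)
F + a = -16 - 201 = -217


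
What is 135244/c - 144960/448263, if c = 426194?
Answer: -192700178/31841166837 ≈ -0.0060519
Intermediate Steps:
135244/c - 144960/448263 = 135244/426194 - 144960/448263 = 135244*(1/426194) - 144960*1/448263 = 67622/213097 - 48320/149421 = -192700178/31841166837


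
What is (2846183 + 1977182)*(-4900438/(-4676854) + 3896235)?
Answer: 43945985148680157860/2338427 ≈ 1.8793e+13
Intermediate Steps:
(2846183 + 1977182)*(-4900438/(-4676854) + 3896235) = 4823365*(-4900438*(-1/4676854) + 3896235) = 4823365*(2450219/2338427 + 3896235) = 4823365*(9111063572564/2338427) = 43945985148680157860/2338427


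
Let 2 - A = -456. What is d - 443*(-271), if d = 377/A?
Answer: 54984651/458 ≈ 1.2005e+5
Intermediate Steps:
A = 458 (A = 2 - 1*(-456) = 2 + 456 = 458)
d = 377/458 ≈ 0.82314
d - 443*(-271) = 377/458 - 443*(-271) = 377/458 + 120053 = 54984651/458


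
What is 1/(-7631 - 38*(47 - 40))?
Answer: -1/7897 ≈ -0.00012663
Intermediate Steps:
1/(-7631 - 38*(47 - 40)) = 1/(-7631 - 38*7) = 1/(-7631 - 266) = 1/(-7897) = -1/7897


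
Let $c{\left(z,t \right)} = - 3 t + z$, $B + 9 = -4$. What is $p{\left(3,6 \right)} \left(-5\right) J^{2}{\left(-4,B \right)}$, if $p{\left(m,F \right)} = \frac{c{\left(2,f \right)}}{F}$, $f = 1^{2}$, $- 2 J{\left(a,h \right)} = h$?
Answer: $\frac{845}{24} \approx 35.208$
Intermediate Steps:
$B = -13$ ($B = -9 - 4 = -13$)
$J{\left(a,h \right)} = - \frac{h}{2}$
$f = 1$
$c{\left(z,t \right)} = z - 3 t$
$p{\left(m,F \right)} = - \frac{1}{F}$ ($p{\left(m,F \right)} = \frac{2 - 3}{F} = - \frac{1}{F}$)
$p{\left(3,6 \right)} \left(-5\right) J^{2}{\left(-4,B \right)} = - \frac{1}{6} \left(-5\right) \left(\left(- \frac{1}{2}\right) \left(-13\right)\right)^{2} = \left(-1\right) \frac{1}{6} \left(-5\right) \left(\frac{13}{2}\right)^{2} = \left(- \frac{1}{6}\right) \left(-5\right) \frac{169}{4} = \frac{5}{6} \cdot \frac{169}{4} = \frac{845}{24}$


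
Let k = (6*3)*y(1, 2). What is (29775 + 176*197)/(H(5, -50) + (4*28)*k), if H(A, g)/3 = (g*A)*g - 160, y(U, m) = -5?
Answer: 64447/26940 ≈ 2.3922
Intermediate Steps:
H(A, g) = -480 + 3*A*g**2 (H(A, g) = 3*((g*A)*g - 160) = 3*((A*g)*g - 160) = 3*(A*g**2 - 160) = 3*(-160 + A*g**2) = -480 + 3*A*g**2)
k = -90 (k = (6*3)*(-5) = 18*(-5) = -90)
(29775 + 176*197)/(H(5, -50) + (4*28)*k) = (29775 + 176*197)/((-480 + 3*5*(-50)**2) + (4*28)*(-90)) = (29775 + 34672)/((-480 + 3*5*2500) + 112*(-90)) = 64447/((-480 + 37500) - 10080) = 64447/(37020 - 10080) = 64447/26940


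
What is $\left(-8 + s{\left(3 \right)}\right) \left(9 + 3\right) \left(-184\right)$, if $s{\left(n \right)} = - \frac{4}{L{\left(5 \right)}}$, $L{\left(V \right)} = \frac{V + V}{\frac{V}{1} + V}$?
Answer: $26496$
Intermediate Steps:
$L{\left(V \right)} = 1$ ($L{\left(V \right)} = \frac{2 V}{V 1 + V} = \frac{2 V}{V + V} = \frac{2 V}{2 V} = 2 V \frac{1}{2 V} = 1$)
$s{\left(n \right)} = -4$ ($s{\left(n \right)} = - \frac{4}{1} = \left(-4\right) 1 = -4$)
$\left(-8 + s{\left(3 \right)}\right) \left(9 + 3\right) \left(-184\right) = \left(-8 - 4\right) \left(9 + 3\right) \left(-184\right) = \left(-12\right) 12 \left(-184\right) = \left(-144\right) \left(-184\right) = 26496$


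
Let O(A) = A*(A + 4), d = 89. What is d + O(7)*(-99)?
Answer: -7534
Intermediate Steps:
O(A) = A*(4 + A)
d + O(7)*(-99) = 89 + (7*(4 + 7))*(-99) = 89 + (7*11)*(-99) = 89 + 77*(-99) = 89 - 7623 = -7534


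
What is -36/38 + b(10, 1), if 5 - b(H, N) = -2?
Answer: 115/19 ≈ 6.0526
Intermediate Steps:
b(H, N) = 7 (b(H, N) = 5 - 1*(-2) = 5 + 2 = 7)
-36/38 + b(10, 1) = -36/38 + 7 = -36*1/38 + 7 = -18/19 + 7 = 115/19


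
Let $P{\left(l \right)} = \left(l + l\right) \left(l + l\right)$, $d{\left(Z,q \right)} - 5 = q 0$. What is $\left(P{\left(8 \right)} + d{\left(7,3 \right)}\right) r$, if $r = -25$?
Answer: $-6525$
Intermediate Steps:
$d{\left(Z,q \right)} = 5$ ($d{\left(Z,q \right)} = 5 + q 0 = 5 + 0 = 5$)
$P{\left(l \right)} = 4 l^{2}$ ($P{\left(l \right)} = 2 l 2 l = 4 l^{2}$)
$\left(P{\left(8 \right)} + d{\left(7,3 \right)}\right) r = \left(4 \cdot 8^{2} + 5\right) \left(-25\right) = \left(4 \cdot 64 + 5\right) \left(-25\right) = \left(256 + 5\right) \left(-25\right) = 261 \left(-25\right) = -6525$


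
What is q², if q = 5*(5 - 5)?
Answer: 0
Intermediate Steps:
q = 0 (q = 5*0 = 0)
q² = 0² = 0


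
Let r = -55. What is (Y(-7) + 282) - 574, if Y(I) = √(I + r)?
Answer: -292 + I*√62 ≈ -292.0 + 7.874*I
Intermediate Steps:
Y(I) = √(-55 + I) (Y(I) = √(I - 55) = √(-55 + I))
(Y(-7) + 282) - 574 = (√(-55 - 7) + 282) - 574 = (√(-62) + 282) - 574 = (I*√62 + 282) - 574 = (282 + I*√62) - 574 = -292 + I*√62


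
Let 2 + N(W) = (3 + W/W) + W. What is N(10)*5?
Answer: 60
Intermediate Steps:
N(W) = 2 + W (N(W) = -2 + ((3 + W/W) + W) = -2 + ((3 + 1) + W) = -2 + (4 + W) = 2 + W)
N(10)*5 = (2 + 10)*5 = 12*5 = 60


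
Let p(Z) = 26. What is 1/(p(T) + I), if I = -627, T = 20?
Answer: -1/601 ≈ -0.0016639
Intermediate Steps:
1/(p(T) + I) = 1/(26 - 627) = 1/(-601) = -1/601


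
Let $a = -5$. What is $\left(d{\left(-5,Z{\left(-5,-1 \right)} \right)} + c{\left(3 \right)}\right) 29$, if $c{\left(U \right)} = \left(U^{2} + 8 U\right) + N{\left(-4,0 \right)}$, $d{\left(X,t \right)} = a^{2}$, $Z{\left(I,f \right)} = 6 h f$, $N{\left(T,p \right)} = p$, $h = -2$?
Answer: $1682$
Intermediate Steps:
$Z{\left(I,f \right)} = - 12 f$ ($Z{\left(I,f \right)} = 6 \left(-2\right) f = - 12 f$)
$d{\left(X,t \right)} = 25$ ($d{\left(X,t \right)} = \left(-5\right)^{2} = 25$)
$c{\left(U \right)} = U^{2} + 8 U$ ($c{\left(U \right)} = \left(U^{2} + 8 U\right) + 0 = U^{2} + 8 U$)
$\left(d{\left(-5,Z{\left(-5,-1 \right)} \right)} + c{\left(3 \right)}\right) 29 = \left(25 + 3 \left(8 + 3\right)\right) 29 = \left(25 + 3 \cdot 11\right) 29 = \left(25 + 33\right) 29 = 58 \cdot 29 = 1682$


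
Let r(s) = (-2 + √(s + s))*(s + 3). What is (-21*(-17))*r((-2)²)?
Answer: -4998 + 4998*√2 ≈ 2070.2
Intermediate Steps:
r(s) = (-2 + √2*√s)*(3 + s) (r(s) = (-2 + √(2*s))*(3 + s) = (-2 + √2*√s)*(3 + s))
(-21*(-17))*r((-2)²) = (-21*(-17))*(-6 - 2*(-2)² + √2*((-2)²)^(3/2) + 3*√2*√((-2)²)) = 357*(-6 - 2*4 + √2*4^(3/2) + 3*√2*√4) = 357*(-6 - 8 + √2*8 + 3*√2*2) = 357*(-6 - 8 + 8*√2 + 6*√2) = 357*(-14 + 14*√2) = -4998 + 4998*√2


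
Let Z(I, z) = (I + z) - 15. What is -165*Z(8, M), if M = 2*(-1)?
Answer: 1485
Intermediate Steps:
M = -2
Z(I, z) = -15 + I + z
-165*Z(8, M) = -165*(-15 + 8 - 2) = -165*(-9) = 1485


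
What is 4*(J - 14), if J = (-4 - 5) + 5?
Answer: -72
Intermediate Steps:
J = -4 (J = -9 + 5 = -4)
4*(J - 14) = 4*(-4 - 14) = 4*(-18) = -72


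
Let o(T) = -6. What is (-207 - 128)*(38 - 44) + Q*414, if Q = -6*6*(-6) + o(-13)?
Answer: 88950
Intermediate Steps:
Q = 210 (Q = -6*6*(-6) - 6 = -36*(-6) - 6 = 216 - 6 = 210)
(-207 - 128)*(38 - 44) + Q*414 = (-207 - 128)*(38 - 44) + 210*414 = -335*(-6) + 86940 = 2010 + 86940 = 88950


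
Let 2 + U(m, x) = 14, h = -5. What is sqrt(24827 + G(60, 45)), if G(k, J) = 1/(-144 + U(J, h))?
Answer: sqrt(108146379)/66 ≈ 157.57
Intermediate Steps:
U(m, x) = 12 (U(m, x) = -2 + 14 = 12)
G(k, J) = -1/132 (G(k, J) = 1/(-144 + 12) = 1/(-132) = -1/132)
sqrt(24827 + G(60, 45)) = sqrt(24827 - 1/132) = sqrt(3277163/132) = sqrt(108146379)/66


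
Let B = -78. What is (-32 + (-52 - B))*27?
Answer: -162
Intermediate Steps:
(-32 + (-52 - B))*27 = (-32 + (-52 - 1*(-78)))*27 = (-32 + (-52 + 78))*27 = (-32 + 26)*27 = -6*27 = -162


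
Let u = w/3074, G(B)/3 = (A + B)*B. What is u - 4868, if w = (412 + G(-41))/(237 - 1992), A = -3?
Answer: -1010085884/207495 ≈ -4868.0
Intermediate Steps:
G(B) = 3*B*(-3 + B) (G(B) = 3*((-3 + B)*B) = 3*(B*(-3 + B)) = 3*B*(-3 + B))
w = -448/135 (w = (412 + 3*(-41)*(-3 - 41))/(237 - 1992) = (412 + 3*(-41)*(-44))/(-1755) = (412 + 5412)*(-1/1755) = 5824*(-1/1755) = -448/135 ≈ -3.3185)
u = -224/207495 (u = -448/135/3074 = -448/135*1/3074 = -224/207495 ≈ -0.0010795)
u - 4868 = -224/207495 - 4868 = -1010085884/207495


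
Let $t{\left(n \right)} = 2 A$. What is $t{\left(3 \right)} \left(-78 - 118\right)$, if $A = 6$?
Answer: $-2352$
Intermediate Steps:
$t{\left(n \right)} = 12$ ($t{\left(n \right)} = 2 \cdot 6 = 12$)
$t{\left(3 \right)} \left(-78 - 118\right) = 12 \left(-78 - 118\right) = 12 \left(-196\right) = -2352$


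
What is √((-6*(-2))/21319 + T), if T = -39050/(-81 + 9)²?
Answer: I*√17746889454698/1534968 ≈ 2.7445*I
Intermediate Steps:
T = -19525/2592 (T = -39050/((-72)²) = -39050/5184 = -39050*1/5184 = -19525/2592 ≈ -7.5328)
√((-6*(-2))/21319 + T) = √((-6*(-2))/21319 - 19525/2592) = √((-1*(-12))/21319 - 19525/2592) = √((1/21319)*12 - 19525/2592) = √(12/21319 - 19525/2592) = √(-416222371/55258848) = I*√17746889454698/1534968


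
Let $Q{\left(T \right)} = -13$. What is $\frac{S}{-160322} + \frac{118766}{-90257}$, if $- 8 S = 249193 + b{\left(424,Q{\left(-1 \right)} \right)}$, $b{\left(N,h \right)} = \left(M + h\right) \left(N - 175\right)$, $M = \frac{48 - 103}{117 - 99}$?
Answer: $- \frac{18166861543}{16152762144} \approx -1.1247$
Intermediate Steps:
$M = - \frac{55}{18} \approx -3.0556$
$b{\left(N,h \right)} = \left(-175 + N\right) \left(- \frac{55}{18} + h\right)$ ($b{\left(N,h \right)} = \left(- \frac{55}{18} + h\right) \left(N - 175\right) = \left(- \frac{55}{18} + h\right) \left(-175 + N\right) = \left(-175 + N\right) \left(- \frac{55}{18} + h\right)$)
$S = - \frac{1471171}{48}$ ($S = - \frac{249193 + \left(\frac{9625}{18} - -2275 - \frac{11660}{9} + 424 \left(-13\right)\right)}{8} = - \frac{249193 + \left(\frac{9625}{18} + 2275 - \frac{11660}{9} - 5512\right)}{8} = - \frac{249193 - \frac{23987}{6}}{8} = \left(- \frac{1}{8}\right) \frac{1471171}{6} = - \frac{1471171}{48} \approx -30649.0$)
$\frac{S}{-160322} + \frac{118766}{-90257} = - \frac{1471171}{48 \left(-160322\right)} + \frac{118766}{-90257} = \left(- \frac{1471171}{48}\right) \left(- \frac{1}{160322}\right) + 118766 \left(- \frac{1}{90257}\right) = \frac{1471171}{7695456} - \frac{2762}{2099} = - \frac{18166861543}{16152762144}$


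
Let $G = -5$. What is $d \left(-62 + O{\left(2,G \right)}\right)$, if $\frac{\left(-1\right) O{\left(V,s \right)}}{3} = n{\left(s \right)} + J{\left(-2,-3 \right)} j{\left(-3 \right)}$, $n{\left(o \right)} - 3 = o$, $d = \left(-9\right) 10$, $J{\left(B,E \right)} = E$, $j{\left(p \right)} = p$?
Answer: $7470$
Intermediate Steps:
$d = -90$
$n{\left(o \right)} = 3 + o$
$O{\left(V,s \right)} = -36 - 3 s$ ($O{\left(V,s \right)} = - 3 \left(\left(3 + s\right) - -9\right) = - 3 \left(\left(3 + s\right) + 9\right) = - 3 \left(12 + s\right) = -36 - 3 s$)
$d \left(-62 + O{\left(2,G \right)}\right) = - 90 \left(-62 - 21\right) = \left(-90\right) \left(-83\right) = 7470$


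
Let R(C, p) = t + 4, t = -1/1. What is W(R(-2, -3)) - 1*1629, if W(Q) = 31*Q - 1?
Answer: -1537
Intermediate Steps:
t = -1 (t = -1*1 = -1)
R(C, p) = 3 (R(C, p) = -1 + 4 = 3)
W(Q) = -1 + 31*Q
W(R(-2, -3)) - 1*1629 = (-1 + 31*3) - 1*1629 = (-1 + 93) - 1629 = 92 - 1629 = -1537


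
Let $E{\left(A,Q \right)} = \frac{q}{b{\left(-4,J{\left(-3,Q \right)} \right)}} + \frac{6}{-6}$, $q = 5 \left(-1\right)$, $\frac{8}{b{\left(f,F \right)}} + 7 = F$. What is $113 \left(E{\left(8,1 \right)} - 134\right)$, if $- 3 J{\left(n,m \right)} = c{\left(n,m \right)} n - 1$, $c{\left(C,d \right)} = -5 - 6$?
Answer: $- \frac{336175}{24} \approx -14007.0$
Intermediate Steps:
$c{\left(C,d \right)} = -11$ ($c{\left(C,d \right)} = -5 - 6 = -11$)
$J{\left(n,m \right)} = \frac{1}{3} + \frac{11 n}{3}$ ($J{\left(n,m \right)} = - \frac{- 11 n - 1}{3} = - \frac{-1 - 11 n}{3} = \frac{1}{3} + \frac{11 n}{3}$)
$b{\left(f,F \right)} = \frac{8}{-7 + F}$
$q = -5$
$E{\left(A,Q \right)} = \frac{241}{24}$ ($E{\left(A,Q \right)} = - \frac{5}{8 \frac{1}{-7 + \left(\frac{1}{3} + \frac{11}{3} \left(-3\right)\right)}} + \frac{6}{-6} = - \frac{5}{8 \frac{1}{-7 + \left(\frac{1}{3} - 11\right)}} + 6 \left(- \frac{1}{6}\right) = - \frac{5}{8 \frac{1}{-7 - \frac{32}{3}}} - 1 = - \frac{5}{8 \frac{1}{- \frac{53}{3}}} - 1 = - \frac{5}{8 \left(- \frac{3}{53}\right)} - 1 = - \frac{5}{- \frac{24}{53}} - 1 = \left(-5\right) \left(- \frac{53}{24}\right) - 1 = \frac{265}{24} - 1 = \frac{241}{24}$)
$113 \left(E{\left(8,1 \right)} - 134\right) = 113 \left(\frac{241}{24} - 134\right) = 113 \left(- \frac{2975}{24}\right) = - \frac{336175}{24}$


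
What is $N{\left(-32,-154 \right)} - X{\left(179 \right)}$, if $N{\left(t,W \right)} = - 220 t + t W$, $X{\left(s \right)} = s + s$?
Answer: $11610$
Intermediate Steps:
$X{\left(s \right)} = 2 s$
$N{\left(t,W \right)} = - 220 t + W t$
$N{\left(-32,-154 \right)} - X{\left(179 \right)} = - 32 \left(-220 - 154\right) - 2 \cdot 179 = \left(-32\right) \left(-374\right) - 358 = 11968 - 358 = 11610$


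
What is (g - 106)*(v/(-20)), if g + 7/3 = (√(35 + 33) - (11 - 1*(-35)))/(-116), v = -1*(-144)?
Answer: 112686/145 + 18*√17/145 ≈ 777.66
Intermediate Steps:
v = 144
g = -337/174 - √17/58 (g = -7/3 + (√(35 + 33) - (11 - 1*(-35)))/(-116) = -7/3 + (√68 - (11 + 35))*(-1/116) = -7/3 + (2*√17 - 1*46)*(-1/116) = -7/3 + (2*√17 - 46)*(-1/116) = -7/3 + (-46 + 2*√17)*(-1/116) = -7/3 + (23/58 - √17/58) = -337/174 - √17/58 ≈ -2.0079)
(g - 106)*(v/(-20)) = ((-337/174 - √17/58) - 106)*(144/(-20)) = (-18781/174 - √17/58)*(144*(-1/20)) = (-18781/174 - √17/58)*(-36/5) = 112686/145 + 18*√17/145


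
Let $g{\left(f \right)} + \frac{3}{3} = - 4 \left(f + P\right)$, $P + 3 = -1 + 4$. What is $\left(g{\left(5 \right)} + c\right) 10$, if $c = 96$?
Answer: $750$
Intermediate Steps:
$P = 0$ ($P = -3 + \left(-1 + 4\right) = -3 + 3 = 0$)
$g{\left(f \right)} = -1 - 4 f$ ($g{\left(f \right)} = -1 - 4 \left(f + 0\right) = -1 - 4 f$)
$\left(g{\left(5 \right)} + c\right) 10 = \left(\left(-1 - 20\right) + 96\right) 10 = \left(-21 + 96\right) 10 = 75 \cdot 10 = 750$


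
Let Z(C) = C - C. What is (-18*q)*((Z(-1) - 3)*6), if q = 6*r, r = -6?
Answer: -11664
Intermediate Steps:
Z(C) = 0
q = -36 (q = 6*(-6) = -36)
(-18*q)*((Z(-1) - 3)*6) = (-18*(-36))*((0 - 3)*6) = 648*(-3*6) = 648*(-18) = -11664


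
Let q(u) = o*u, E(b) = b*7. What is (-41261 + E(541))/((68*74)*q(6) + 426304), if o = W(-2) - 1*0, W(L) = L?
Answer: -18737/182960 ≈ -0.10241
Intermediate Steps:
E(b) = 7*b
o = -2 (o = -2 - 1*0 = -2 + 0 = -2)
q(u) = -2*u
(-41261 + E(541))/((68*74)*q(6) + 426304) = (-41261 + 7*541)/((68*74)*(-2*6) + 426304) = (-41261 + 3787)/(5032*(-12) + 426304) = -37474/(-60384 + 426304) = -37474/365920 = -37474*1/365920 = -18737/182960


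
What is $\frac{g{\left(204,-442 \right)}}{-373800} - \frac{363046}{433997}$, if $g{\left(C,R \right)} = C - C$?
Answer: $- \frac{363046}{433997} \approx -0.83652$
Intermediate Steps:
$g{\left(C,R \right)} = 0$
$\frac{g{\left(204,-442 \right)}}{-373800} - \frac{363046}{433997} = \frac{0}{-373800} - \frac{363046}{433997} = 0 \left(- \frac{1}{373800}\right) - \frac{363046}{433997} = 0 - \frac{363046}{433997} = - \frac{363046}{433997}$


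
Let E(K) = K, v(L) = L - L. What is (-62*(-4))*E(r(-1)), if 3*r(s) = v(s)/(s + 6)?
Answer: 0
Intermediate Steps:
v(L) = 0
r(s) = 0 (r(s) = (0/(s + 6))/3 = (0/(6 + s))/3 = (⅓)*0 = 0)
(-62*(-4))*E(r(-1)) = -62*(-4)*0 = 248*0 = 0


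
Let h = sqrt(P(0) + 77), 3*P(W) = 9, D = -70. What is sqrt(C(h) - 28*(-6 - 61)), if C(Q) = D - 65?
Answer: sqrt(1741) ≈ 41.725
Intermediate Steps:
P(W) = 3 (P(W) = (1/3)*9 = 3)
h = 4*sqrt(5) (h = sqrt(3 + 77) = sqrt(80) = 4*sqrt(5) ≈ 8.9443)
C(Q) = -135 (C(Q) = -70 - 65 = -135)
sqrt(C(h) - 28*(-6 - 61)) = sqrt(-135 - 28*(-6 - 61)) = sqrt(-135 - 28*(-67)) = sqrt(-135 + 1876) = sqrt(1741)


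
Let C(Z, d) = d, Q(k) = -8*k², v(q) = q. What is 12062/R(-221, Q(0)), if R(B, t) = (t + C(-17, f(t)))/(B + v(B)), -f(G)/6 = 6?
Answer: 1332851/9 ≈ 1.4809e+5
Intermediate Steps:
f(G) = -36 (f(G) = -6*6 = -36)
R(B, t) = (-36 + t)/(2*B) (R(B, t) = (t - 36)/(B + B) = (-36 + t)/((2*B)) = (-36 + t)*(1/(2*B)) = (-36 + t)/(2*B))
12062/R(-221, Q(0)) = 12062/(((½)*(-36 - 8*0²)/(-221))) = 12062/(((½)*(-1/221)*(-36 - 8*0))) = 12062/(((½)*(-1/221)*(-36 + 0))) = 12062/(((½)*(-1/221)*(-36))) = 12062/(18/221) = 12062*(221/18) = 1332851/9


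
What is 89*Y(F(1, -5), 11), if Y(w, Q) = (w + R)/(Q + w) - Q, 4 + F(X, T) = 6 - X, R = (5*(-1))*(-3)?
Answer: -2581/3 ≈ -860.33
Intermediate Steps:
R = 15 (R = -5*(-3) = 15)
F(X, T) = 2 - X (F(X, T) = -4 + (6 - X) = 2 - X)
Y(w, Q) = -Q + (15 + w)/(Q + w) (Y(w, Q) = (w + 15)/(Q + w) - Q = (15 + w)/(Q + w) - Q = -Q + (15 + w)/(Q + w))
89*Y(F(1, -5), 11) = 89*((15 + (2 - 1*1) - 1*11**2 - 1*11*(2 - 1*1))/(11 + (2 - 1*1))) = 89*((15 + (2 - 1) - 1*121 - 1*11*(2 - 1))/(11 + (2 - 1))) = 89*((15 + 1 - 121 - 1*11*1)/(11 + 1)) = 89*((15 + 1 - 121 - 11)/12) = 89*((1/12)*(-116)) = 89*(-29/3) = -2581/3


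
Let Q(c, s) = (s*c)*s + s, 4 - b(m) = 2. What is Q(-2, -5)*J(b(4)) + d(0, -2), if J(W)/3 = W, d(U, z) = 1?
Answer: -329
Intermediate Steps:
b(m) = 2 (b(m) = 4 - 1*2 = 4 - 2 = 2)
J(W) = 3*W
Q(c, s) = s + c*s² (Q(c, s) = (c*s)*s + s = c*s² + s = s + c*s²)
Q(-2, -5)*J(b(4)) + d(0, -2) = (-5*(1 - 2*(-5)))*(3*2) + 1 = -5*(1 + 10)*6 + 1 = -5*11*6 + 1 = -55*6 + 1 = -330 + 1 = -329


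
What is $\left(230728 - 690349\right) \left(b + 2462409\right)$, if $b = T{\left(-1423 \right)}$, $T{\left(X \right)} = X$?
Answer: $-1131120846306$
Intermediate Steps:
$b = -1423$
$\left(230728 - 690349\right) \left(b + 2462409\right) = \left(230728 - 690349\right) \left(-1423 + 2462409\right) = \left(-459621\right) 2460986 = -1131120846306$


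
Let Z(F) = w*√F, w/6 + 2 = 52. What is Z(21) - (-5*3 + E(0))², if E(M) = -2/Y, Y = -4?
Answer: -841/4 + 300*√21 ≈ 1164.5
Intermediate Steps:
w = 300 (w = -12 + 6*52 = -12 + 312 = 300)
Z(F) = 300*√F
E(M) = ½ (E(M) = -2/(-4) = -2*(-¼) = ½)
Z(21) - (-5*3 + E(0))² = 300*√21 - (-5*3 + ½)² = 300*√21 - (-15 + ½)² = 300*√21 - (-29/2)² = 300*√21 - 1*841/4 = 300*√21 - 841/4 = -841/4 + 300*√21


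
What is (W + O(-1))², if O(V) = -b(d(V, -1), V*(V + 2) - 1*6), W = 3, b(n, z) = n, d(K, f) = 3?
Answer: 0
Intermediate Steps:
O(V) = -3 (O(V) = -1*3 = -3)
(W + O(-1))² = (3 - 3)² = 0² = 0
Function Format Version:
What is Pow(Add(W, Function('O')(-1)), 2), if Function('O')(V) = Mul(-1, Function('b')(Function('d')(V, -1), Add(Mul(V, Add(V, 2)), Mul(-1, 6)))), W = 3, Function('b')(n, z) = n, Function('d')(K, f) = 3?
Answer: 0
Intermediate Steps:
Function('O')(V) = -3 (Function('O')(V) = Mul(-1, 3) = -3)
Pow(Add(W, Function('O')(-1)), 2) = Pow(Add(3, -3), 2) = Pow(0, 2) = 0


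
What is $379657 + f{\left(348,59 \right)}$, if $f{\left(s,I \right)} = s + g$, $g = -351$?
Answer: $379654$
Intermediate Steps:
$f{\left(s,I \right)} = -351 + s$ ($f{\left(s,I \right)} = s - 351 = -351 + s$)
$379657 + f{\left(348,59 \right)} = 379657 + \left(-351 + 348\right) = 379657 - 3 = 379654$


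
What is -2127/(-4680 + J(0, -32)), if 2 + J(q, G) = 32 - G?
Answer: 2127/4618 ≈ 0.46059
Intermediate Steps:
J(q, G) = 30 - G (J(q, G) = -2 + (32 - G) = 30 - G)
-2127/(-4680 + J(0, -32)) = -2127/(-4680 + (30 - 1*(-32))) = -2127/(-4680 + (30 + 32)) = -2127/(-4680 + 62) = -2127/(-4618) = -2127*(-1/4618) = 2127/4618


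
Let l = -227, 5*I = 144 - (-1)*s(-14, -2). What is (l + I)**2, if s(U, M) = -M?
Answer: 978121/25 ≈ 39125.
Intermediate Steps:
I = 146/5 (I = (144 - (-1)*(-1*(-2)))/5 = (144 - (-1)*2)/5 = (144 - 1*(-2))/5 = (144 + 2)/5 = (1/5)*146 = 146/5 ≈ 29.200)
(l + I)**2 = (-227 + 146/5)**2 = (-989/5)**2 = 978121/25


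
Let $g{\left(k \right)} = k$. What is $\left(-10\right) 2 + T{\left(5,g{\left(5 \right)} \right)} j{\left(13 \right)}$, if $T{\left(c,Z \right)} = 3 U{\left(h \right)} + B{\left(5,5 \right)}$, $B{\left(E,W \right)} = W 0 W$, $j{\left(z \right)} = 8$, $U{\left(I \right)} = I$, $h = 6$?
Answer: $124$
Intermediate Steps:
$B{\left(E,W \right)} = 0$ ($B{\left(E,W \right)} = 0 W = 0$)
$T{\left(c,Z \right)} = 18$ ($T{\left(c,Z \right)} = 3 \cdot 6 + 0 = 18 + 0 = 18$)
$\left(-10\right) 2 + T{\left(5,g{\left(5 \right)} \right)} j{\left(13 \right)} = \left(-10\right) 2 + 18 \cdot 8 = -20 + 144 = 124$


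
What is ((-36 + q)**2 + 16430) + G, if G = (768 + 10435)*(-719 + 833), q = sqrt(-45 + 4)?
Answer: 1294827 - 72*I*sqrt(41) ≈ 1.2948e+6 - 461.02*I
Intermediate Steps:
q = I*sqrt(41) (q = sqrt(-41) = I*sqrt(41) ≈ 6.4031*I)
G = 1277142 (G = 11203*114 = 1277142)
((-36 + q)**2 + 16430) + G = ((-36 + I*sqrt(41))**2 + 16430) + 1277142 = (16430 + (-36 + I*sqrt(41))**2) + 1277142 = 1293572 + (-36 + I*sqrt(41))**2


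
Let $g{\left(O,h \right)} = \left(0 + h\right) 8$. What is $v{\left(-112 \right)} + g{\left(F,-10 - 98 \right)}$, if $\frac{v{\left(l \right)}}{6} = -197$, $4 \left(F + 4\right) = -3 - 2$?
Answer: $-2046$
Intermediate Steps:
$F = - \frac{21}{4}$ ($F = -4 + \frac{-3 - 2}{4} = -4 + \frac{1}{4} \left(-5\right) = -4 - \frac{5}{4} = - \frac{21}{4} \approx -5.25$)
$g{\left(O,h \right)} = 8 h$ ($g{\left(O,h \right)} = h 8 = 8 h$)
$v{\left(l \right)} = -1182$ ($v{\left(l \right)} = 6 \left(-197\right) = -1182$)
$v{\left(-112 \right)} + g{\left(F,-10 - 98 \right)} = -1182 + 8 \left(-10 - 98\right) = -1182 + 8 \left(-108\right) = -1182 - 864 = -2046$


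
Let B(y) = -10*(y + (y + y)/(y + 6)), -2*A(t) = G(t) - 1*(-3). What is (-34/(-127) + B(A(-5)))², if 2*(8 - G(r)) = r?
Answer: 812649049/64516 ≈ 12596.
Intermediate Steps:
G(r) = 8 - r/2
A(t) = -11/2 + t/4 (A(t) = -((8 - t/2) - 1*(-3))/2 = -((8 - t/2) + 3)/2 = -(11 - t/2)/2 = -11/2 + t/4)
B(y) = -10*y - 20*y/(6 + y) (B(y) = -10*(y + (2*y)/(6 + y)) = -10*(y + 2*y/(6 + y)) = -10*y - 20*y/(6 + y))
(-34/(-127) + B(A(-5)))² = (-34/(-127) - 10*(-11/2 + (¼)*(-5))*(8 + (-11/2 + (¼)*(-5)))/(6 + (-11/2 + (¼)*(-5))))² = (-34*(-1/127) - 10*(-11/2 - 5/4)*(8 + (-11/2 - 5/4))/(6 + (-11/2 - 5/4)))² = (34/127 - 10*(-27/4)*(8 - 27/4)/(6 - 27/4))² = (34/127 - 10*(-27/4)*5/4/(-¾))² = (34/127 - 10*(-27/4)*(-4/3)*5/4)² = (34/127 - 225/2)² = (-28507/254)² = 812649049/64516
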